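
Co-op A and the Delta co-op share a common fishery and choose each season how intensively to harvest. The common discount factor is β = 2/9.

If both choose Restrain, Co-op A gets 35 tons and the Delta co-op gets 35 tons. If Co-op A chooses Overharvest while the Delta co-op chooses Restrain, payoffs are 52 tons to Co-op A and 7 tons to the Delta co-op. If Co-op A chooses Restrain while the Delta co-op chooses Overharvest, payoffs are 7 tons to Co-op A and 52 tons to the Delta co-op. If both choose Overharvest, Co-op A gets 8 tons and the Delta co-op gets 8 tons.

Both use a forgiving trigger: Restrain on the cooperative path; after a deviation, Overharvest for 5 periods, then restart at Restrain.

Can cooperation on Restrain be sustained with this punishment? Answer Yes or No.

No

Comparing payoff streams over the 6 periods until play realigns: cooperate → 35(1+β+…+β^5); deviate → 52 + 8(β+…+β^5).
Cooperation is sustained iff (35−8)(β+…+β^5) ≥ 52−35.
β+…+β^5 = 2/9·(1−(2/9)^5)/(1−2/9) = 0.2856, and (52−35)/(35−8) = 0.6296.
0.2856 < 0.6296, so cooperation is not sustainable.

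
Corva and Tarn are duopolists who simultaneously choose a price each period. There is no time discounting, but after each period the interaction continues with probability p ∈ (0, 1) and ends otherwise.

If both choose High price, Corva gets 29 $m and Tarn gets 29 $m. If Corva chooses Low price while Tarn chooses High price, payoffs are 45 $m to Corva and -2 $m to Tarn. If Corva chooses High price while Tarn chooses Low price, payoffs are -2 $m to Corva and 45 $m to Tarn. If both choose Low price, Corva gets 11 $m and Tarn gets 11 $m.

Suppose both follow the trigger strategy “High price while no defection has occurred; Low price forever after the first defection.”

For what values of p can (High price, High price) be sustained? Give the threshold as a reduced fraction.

With no time discounting, the continuation probability p plays the role of the discount factor.
Grim-trigger IC: 29/(1−p) ≥ 45 + 11p/(1−p) ⇒ p ≥ (45−29)/(45−11) = 8/17.

8/17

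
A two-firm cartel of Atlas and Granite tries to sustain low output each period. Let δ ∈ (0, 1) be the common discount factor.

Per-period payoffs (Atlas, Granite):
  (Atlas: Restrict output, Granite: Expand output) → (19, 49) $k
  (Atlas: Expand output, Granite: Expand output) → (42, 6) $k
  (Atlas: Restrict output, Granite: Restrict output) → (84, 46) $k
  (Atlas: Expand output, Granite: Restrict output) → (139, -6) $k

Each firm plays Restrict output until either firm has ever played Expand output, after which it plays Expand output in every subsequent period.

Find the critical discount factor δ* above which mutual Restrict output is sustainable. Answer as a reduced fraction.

For Atlas: deviation gain 139−84 = 55, per-period punishment loss 84−42 = 42. IC gives δ ≥ 55/97.
For Granite: gain 3, loss 40 per period, so δ ≥ 3/43.
The tighter constraint is Atlas's, so cooperation needs δ ≥ 55/97.

55/97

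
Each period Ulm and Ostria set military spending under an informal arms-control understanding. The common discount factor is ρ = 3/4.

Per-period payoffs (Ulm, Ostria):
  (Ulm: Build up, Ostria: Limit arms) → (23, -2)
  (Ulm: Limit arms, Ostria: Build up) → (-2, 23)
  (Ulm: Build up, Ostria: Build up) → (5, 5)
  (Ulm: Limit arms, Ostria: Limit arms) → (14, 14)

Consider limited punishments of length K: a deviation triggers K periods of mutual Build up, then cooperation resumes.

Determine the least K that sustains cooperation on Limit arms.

2

No profitable deviation requires (14−5)(ρ+…+ρ^K) ≥ 23−14, i.e. ρ+…+ρ^K ≥ 1 ≈ 1.0000.
With ρ = 3/4, the partial sums are K=1: 0.7500, K=2: 1.3125.
K = 2 is the first length at which the sum reaches 1.0000.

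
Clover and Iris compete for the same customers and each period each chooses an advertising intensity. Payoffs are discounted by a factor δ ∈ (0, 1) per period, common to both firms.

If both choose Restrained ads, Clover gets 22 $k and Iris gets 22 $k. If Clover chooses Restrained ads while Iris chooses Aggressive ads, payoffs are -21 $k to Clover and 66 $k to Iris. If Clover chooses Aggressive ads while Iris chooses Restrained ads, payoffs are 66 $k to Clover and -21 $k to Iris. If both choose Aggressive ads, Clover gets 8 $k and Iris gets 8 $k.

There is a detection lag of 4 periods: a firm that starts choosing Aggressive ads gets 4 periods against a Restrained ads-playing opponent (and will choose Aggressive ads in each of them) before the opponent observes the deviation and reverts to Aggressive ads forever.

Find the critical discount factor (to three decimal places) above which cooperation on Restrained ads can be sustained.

The best deviation is to choose Aggressive ads for all 4 undetected periods, earning 66 each, then 8 forever once detected.
Deviation value: 66(1−δ^4)/(1−δ) + 8δ^4/(1−δ); cooperation value: 22/(1−δ).
IC: 22 ≥ 66(1−δ^4) + 8δ^4 = 66 − 58δ^4.
So δ^4 ≥ 44/58 = 22/29, giving δ ≥ (22/29)^(1/4) ≈ 0.933.

0.933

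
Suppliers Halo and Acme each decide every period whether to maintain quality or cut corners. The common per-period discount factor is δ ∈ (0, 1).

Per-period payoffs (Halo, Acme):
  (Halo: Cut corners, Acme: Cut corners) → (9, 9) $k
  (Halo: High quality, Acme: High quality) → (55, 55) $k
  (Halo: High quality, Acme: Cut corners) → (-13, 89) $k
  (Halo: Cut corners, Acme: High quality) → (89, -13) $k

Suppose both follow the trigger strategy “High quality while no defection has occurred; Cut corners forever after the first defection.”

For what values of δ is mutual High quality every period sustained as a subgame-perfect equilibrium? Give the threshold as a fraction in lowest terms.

17/40

Cooperation forever yields 55 each period: 55/(1−δ).
Deviating yields 89 once, then 9 forever: 89 + 9δ/(1−δ).
No profitable deviation requires 55/(1−δ) ≥ 89 + 9δ/(1−δ).
Multiplying by (1−δ): 55 ≥ 89(1−δ) + 9δ = 89 − 80δ.
So 80δ ≥ 34, i.e. δ ≥ 34/80 = 17/40.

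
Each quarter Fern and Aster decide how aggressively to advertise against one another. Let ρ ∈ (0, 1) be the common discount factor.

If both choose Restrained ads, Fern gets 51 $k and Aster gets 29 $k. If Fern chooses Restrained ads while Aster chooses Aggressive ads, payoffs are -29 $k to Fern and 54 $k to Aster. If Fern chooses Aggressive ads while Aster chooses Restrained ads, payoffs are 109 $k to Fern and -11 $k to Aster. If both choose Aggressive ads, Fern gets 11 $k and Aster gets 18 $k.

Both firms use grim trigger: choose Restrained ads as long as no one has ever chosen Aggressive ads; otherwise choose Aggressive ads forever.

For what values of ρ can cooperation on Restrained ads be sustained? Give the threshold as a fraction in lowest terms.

25/36

For Fern: deviation gain 109−51 = 58, per-period punishment loss 51−11 = 40. IC gives ρ ≥ 58/98 = 29/49.
For Aster: gain 25, loss 11 per period, so ρ ≥ 25/36.
The tighter constraint is Aster's, so cooperation needs ρ ≥ 25/36.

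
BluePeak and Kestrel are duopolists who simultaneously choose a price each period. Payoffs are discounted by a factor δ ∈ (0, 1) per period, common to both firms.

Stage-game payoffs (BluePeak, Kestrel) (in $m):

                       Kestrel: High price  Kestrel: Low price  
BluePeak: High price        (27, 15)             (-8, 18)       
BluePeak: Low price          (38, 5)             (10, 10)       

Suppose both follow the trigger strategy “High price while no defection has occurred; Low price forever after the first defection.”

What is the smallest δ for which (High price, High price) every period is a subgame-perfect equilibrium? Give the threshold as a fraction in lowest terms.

For BluePeak: deviation gain 38−27 = 11, per-period punishment loss 27−10 = 17. IC gives δ ≥ 11/28.
For Kestrel: gain 3, loss 5 per period, so δ ≥ 3/8.
The tighter constraint is BluePeak's, so cooperation needs δ ≥ 11/28.

11/28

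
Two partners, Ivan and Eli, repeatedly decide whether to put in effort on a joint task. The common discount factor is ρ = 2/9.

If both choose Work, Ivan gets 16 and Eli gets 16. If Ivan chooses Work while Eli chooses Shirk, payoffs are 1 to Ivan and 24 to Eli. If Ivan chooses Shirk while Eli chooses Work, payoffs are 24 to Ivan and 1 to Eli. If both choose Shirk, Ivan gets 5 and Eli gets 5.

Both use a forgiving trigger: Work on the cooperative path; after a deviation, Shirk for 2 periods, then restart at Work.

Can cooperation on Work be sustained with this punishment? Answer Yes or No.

Comparing payoff streams over the 3 periods until play realigns: cooperate → 16(1+ρ+…+ρ^2); deviate → 24 + 5(ρ+…+ρ^2).
Cooperation is sustained iff (16−5)(ρ+…+ρ^2) ≥ 24−16.
ρ+…+ρ^2 = 2/9·(1−(2/9)^2)/(1−2/9) = 0.2716, and (24−16)/(16−5) = 0.7273.
0.2716 < 0.7273, so cooperation is not sustainable.

No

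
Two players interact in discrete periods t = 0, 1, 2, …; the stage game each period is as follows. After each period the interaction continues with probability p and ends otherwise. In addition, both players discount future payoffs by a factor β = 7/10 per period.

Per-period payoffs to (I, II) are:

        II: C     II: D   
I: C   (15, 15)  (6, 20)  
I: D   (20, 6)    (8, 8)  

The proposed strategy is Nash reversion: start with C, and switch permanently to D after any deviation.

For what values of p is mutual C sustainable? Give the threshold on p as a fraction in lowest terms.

25/42

With continuation probability p and discount β, the effective per-period discount factor is βp.
Grim-trigger IC: βp ≥ (20−15)/(20−8) = 5/12.
So p ≥ (5/12)/(7/10) = 25/42.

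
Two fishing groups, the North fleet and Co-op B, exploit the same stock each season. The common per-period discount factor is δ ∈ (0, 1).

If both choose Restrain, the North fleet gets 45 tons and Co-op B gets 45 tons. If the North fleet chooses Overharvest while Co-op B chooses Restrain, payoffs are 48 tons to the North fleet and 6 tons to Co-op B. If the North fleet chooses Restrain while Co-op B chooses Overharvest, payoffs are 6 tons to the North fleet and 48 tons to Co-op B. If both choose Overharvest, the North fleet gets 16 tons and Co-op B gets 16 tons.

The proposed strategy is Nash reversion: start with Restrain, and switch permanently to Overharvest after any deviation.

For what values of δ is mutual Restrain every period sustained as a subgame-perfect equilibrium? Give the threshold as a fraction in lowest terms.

3/32

45/(1−δ) ≥ 48 + 16δ/(1−δ)
45 ≥ 48 − 32δ
δ ≥ 3/32.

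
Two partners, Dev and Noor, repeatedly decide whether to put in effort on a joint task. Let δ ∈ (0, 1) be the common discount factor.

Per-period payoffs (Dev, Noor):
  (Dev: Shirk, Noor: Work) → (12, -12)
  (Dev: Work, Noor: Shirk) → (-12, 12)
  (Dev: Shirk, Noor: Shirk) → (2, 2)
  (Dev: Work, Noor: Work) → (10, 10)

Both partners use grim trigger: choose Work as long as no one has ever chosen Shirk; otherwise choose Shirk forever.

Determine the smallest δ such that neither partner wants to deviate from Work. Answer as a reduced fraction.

1/5

One-period gain from deviating is 12 − 10 = 2. The loss is 10 − 2 = 8 in every subsequent period, with present value 8·δ/(1−δ).
Deviation is unprofitable when 8·δ/(1−δ) ≥ 2, i.e. δ/(1−δ) ≥ 1/4.
Equivalently δ ≥ 2/(2+8) = 1/5.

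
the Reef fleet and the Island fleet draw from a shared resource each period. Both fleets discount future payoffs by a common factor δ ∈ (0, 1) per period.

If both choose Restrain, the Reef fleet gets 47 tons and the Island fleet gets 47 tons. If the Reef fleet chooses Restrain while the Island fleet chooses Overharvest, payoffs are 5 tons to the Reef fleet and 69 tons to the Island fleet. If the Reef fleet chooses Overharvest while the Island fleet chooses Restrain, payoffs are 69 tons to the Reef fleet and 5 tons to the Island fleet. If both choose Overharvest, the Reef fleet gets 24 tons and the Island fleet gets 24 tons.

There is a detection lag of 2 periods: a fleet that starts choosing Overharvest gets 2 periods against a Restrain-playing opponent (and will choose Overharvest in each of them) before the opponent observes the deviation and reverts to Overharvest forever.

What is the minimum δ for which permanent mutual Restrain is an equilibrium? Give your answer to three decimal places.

The best deviation is to choose Overharvest for all 2 undetected periods, earning 69 each, then 24 forever once detected.
Deviation value: 69(1−δ^2)/(1−δ) + 24δ^2/(1−δ); cooperation value: 47/(1−δ).
IC: 47 ≥ 69(1−δ^2) + 24δ^2 = 69 − 45δ^2.
So δ^2 ≥ 22/45, giving δ ≥ (22/45)^(1/2) ≈ 0.699.

0.699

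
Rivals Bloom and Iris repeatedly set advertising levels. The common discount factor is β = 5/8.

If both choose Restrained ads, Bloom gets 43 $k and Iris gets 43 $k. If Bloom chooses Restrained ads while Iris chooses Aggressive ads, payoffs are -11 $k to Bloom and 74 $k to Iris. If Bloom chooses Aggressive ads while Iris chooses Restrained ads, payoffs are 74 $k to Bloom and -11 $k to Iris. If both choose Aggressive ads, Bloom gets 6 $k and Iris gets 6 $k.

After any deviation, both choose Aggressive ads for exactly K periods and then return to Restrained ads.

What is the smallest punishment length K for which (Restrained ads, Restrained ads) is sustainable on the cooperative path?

No profitable deviation requires (43−6)(β+…+β^K) ≥ 74−43, i.e. β+…+β^K ≥ 31/37 ≈ 0.8378.
With β = 5/8, the partial sums are K=1: 0.6250, K=2: 1.0156.
K = 2 is the first length at which the sum reaches 0.8378.

2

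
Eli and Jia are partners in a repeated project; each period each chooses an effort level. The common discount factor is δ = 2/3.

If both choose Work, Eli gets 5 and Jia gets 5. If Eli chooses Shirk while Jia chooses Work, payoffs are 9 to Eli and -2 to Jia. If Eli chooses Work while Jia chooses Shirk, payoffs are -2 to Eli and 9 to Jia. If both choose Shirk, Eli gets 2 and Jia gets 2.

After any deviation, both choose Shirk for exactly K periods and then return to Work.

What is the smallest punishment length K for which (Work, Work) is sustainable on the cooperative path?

No profitable deviation requires (5−2)(δ+…+δ^K) ≥ 9−5, i.e. δ+…+δ^K ≥ 4/3 ≈ 1.3333.
With δ = 2/3, the partial sums are K=1: 0.6667, K=2: 1.1111, K=3: 1.4074.
K = 3 is the first length at which the sum reaches 1.3333.

3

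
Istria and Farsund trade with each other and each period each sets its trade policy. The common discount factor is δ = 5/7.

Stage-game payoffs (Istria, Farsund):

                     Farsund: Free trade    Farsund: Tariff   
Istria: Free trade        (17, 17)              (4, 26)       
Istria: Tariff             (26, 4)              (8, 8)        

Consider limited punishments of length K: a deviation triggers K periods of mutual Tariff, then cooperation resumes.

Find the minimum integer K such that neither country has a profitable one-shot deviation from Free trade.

2

IC: δ(1−δ^K)/(1−δ) ≥ (26−17)/(17−8) = 1.
With δ = 5/7: need 1 − δ^K ≥ 1·(1−5/7)/(5/7), i.e. δ^K ≤ 0.6000.
Since (5/7)^1 = 0.7143 and (5/7)^2 = 0.5102, the smallest such K is 2.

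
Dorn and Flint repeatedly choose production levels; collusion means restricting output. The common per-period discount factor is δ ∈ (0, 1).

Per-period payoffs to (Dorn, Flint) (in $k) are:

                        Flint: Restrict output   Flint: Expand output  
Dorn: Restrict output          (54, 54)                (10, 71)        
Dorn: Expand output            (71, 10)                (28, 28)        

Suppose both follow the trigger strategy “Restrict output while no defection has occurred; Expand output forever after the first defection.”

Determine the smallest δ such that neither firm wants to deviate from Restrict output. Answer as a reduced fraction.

17/43

Cooperation forever yields 54 each period: 54/(1−δ).
Deviating yields 71 once, then 28 forever: 71 + 28δ/(1−δ).
No profitable deviation requires 54/(1−δ) ≥ 71 + 28δ/(1−δ).
Multiplying by (1−δ): 54 ≥ 71(1−δ) + 28δ = 71 − 43δ.
So 43δ ≥ 17, i.e. δ ≥ 17/43.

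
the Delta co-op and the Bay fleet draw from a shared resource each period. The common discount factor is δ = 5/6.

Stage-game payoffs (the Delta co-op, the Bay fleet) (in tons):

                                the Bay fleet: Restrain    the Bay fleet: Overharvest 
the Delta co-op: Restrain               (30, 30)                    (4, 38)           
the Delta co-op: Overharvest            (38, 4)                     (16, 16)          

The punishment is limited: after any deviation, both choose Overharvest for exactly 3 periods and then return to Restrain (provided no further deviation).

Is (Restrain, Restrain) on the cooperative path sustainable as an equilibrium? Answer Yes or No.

Comparing payoff streams over the 4 periods until play realigns: cooperate → 30(1+δ+…+δ^3); deviate → 38 + 16(δ+…+δ^3).
Cooperation is sustained iff (30−16)(δ+…+δ^3) ≥ 38−30.
δ+…+δ^3 = 5/6·(1−(5/6)^3)/(1−5/6) = 2.1065, and (38−30)/(30−16) = 0.5714.
2.1065 ≥ 0.5714, so cooperation is sustainable.

Yes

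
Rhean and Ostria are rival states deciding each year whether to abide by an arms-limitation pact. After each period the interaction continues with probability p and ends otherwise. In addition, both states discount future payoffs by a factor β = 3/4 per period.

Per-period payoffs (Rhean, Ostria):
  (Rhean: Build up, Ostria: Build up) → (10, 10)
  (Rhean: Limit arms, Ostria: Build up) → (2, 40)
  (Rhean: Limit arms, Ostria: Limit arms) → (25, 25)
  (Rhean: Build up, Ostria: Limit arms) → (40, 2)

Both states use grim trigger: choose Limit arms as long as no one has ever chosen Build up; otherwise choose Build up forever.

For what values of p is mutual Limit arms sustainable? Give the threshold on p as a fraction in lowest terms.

With continuation probability p and discount β, the effective per-period discount factor is βp.
Grim-trigger IC: βp ≥ (40−25)/(40−10) = 1/2.
So p ≥ (1/2)/(3/4) = 2/3.

2/3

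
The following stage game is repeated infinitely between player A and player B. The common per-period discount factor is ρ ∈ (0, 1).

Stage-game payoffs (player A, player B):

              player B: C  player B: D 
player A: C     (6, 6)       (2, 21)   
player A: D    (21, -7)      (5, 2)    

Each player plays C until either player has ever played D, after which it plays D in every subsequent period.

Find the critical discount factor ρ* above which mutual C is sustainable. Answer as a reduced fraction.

15/16

player A: cooperation gives 6 each period; deviation gives 21 once then 5 forever.
  6/(1−ρ) ≥ 21 + 5ρ/(1−ρ) ⇒ ρ ≥ 15/16.
player B: cooperation gives 6 each period; deviation gives 21 once then 2 forever.
  ρ ≥ 15/19.
Both must hold, so the binding constraint is player A's: ρ ≥ 15/16.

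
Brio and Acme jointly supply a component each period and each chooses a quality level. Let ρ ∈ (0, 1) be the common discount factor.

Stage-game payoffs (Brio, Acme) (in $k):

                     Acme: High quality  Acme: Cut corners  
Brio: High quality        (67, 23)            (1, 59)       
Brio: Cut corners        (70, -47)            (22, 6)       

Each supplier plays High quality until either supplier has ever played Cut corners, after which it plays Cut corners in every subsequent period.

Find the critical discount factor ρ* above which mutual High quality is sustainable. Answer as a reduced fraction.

Brio's threshold: (70−67)/(70−22) = 1/16.
Acme's threshold: (59−23)/(59−6) = 36/53.
1/16 < 36/53, so Acme binds and ρ* = 36/53.

36/53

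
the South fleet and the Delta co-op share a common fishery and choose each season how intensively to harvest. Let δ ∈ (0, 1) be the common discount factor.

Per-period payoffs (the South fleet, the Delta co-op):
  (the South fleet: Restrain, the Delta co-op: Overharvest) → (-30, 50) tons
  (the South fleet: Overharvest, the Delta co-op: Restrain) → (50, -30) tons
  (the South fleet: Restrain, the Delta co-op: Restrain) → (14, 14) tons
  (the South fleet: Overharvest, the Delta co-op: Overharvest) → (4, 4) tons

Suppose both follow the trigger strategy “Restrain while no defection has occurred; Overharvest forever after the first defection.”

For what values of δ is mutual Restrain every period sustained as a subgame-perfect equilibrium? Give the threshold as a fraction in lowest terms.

18/23

Cooperation forever yields 14 each period: 14/(1−δ).
Deviating yields 50 once, then 4 forever: 50 + 4δ/(1−δ).
No profitable deviation requires 14/(1−δ) ≥ 50 + 4δ/(1−δ).
Multiplying by (1−δ): 14 ≥ 50(1−δ) + 4δ = 50 − 46δ.
So 46δ ≥ 36, i.e. δ ≥ 36/46 = 18/23.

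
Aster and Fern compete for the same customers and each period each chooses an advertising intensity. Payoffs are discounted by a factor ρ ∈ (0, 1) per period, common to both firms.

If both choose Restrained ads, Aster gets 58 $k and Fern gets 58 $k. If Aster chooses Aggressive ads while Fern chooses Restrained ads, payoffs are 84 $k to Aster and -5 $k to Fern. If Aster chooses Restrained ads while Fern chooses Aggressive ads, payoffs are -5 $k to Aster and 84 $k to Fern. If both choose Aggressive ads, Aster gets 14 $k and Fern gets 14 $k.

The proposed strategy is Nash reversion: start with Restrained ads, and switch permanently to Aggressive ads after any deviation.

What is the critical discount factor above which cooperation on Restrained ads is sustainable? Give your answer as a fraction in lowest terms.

One-period gain from deviating is 84 − 58 = 26. The loss is 58 − 14 = 44 in every subsequent period, with present value 44·ρ/(1−ρ).
Deviation is unprofitable when 44·ρ/(1−ρ) ≥ 26, i.e. ρ/(1−ρ) ≥ 13/22.
Equivalently ρ ≥ 26/(26+44) = 13/35.

13/35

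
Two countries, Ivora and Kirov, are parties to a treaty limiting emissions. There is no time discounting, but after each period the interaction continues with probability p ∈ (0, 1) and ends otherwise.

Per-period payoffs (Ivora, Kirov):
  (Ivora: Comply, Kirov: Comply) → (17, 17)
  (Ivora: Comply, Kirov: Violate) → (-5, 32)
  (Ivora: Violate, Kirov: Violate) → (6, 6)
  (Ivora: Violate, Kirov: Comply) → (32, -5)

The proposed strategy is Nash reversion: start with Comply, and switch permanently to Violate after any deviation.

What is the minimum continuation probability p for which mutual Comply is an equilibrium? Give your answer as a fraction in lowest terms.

15/26

Expected cooperation value is 17 + p·17 + p²·17 + … = 17/(1−p); deviation gives 32 + p·6/(1−p).
17 ≥ 32(1−p) + 6p ⇒ 26p ≥ 15 ⇒ p ≥ 15/26.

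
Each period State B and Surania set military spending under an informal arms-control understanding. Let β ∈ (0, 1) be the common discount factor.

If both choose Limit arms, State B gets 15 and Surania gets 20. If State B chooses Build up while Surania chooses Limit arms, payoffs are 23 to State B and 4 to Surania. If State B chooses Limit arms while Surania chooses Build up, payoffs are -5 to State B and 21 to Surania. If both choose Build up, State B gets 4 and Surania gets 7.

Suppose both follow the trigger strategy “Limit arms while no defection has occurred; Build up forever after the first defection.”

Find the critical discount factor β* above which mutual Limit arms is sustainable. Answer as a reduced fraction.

8/19

State B's threshold: (23−15)/(23−4) = 8/19.
Surania's threshold: (21−20)/(21−7) = 1/14.
8/19 > 1/14, so State B binds and β* = 8/19.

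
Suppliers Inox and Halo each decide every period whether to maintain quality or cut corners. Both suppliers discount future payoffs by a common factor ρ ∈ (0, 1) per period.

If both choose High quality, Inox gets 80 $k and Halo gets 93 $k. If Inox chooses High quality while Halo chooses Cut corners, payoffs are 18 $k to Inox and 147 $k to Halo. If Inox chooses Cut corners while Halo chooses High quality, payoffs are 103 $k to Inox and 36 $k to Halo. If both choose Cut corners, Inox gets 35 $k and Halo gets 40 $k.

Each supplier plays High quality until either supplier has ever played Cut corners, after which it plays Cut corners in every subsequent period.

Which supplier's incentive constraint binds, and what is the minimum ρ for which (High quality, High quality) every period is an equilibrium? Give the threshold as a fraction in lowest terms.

Halo; ρ ≥ 54/107

Inox's threshold: (103−80)/(103−35) = 23/68.
Halo's threshold: (147−93)/(147−40) = 54/107.
23/68 < 54/107, so Halo binds and ρ* = 54/107.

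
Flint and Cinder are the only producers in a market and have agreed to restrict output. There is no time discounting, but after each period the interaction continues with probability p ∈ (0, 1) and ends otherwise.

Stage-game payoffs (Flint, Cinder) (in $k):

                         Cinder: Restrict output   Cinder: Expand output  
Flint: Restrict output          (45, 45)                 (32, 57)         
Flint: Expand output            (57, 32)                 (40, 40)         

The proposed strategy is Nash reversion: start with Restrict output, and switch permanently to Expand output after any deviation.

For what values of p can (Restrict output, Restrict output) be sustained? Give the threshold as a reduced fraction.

Expected cooperation value is 45 + p·45 + p²·45 + … = 45/(1−p); deviation gives 57 + p·40/(1−p).
45 ≥ 57(1−p) + 40p ⇒ 17p ≥ 12 ⇒ p ≥ 12/17.

12/17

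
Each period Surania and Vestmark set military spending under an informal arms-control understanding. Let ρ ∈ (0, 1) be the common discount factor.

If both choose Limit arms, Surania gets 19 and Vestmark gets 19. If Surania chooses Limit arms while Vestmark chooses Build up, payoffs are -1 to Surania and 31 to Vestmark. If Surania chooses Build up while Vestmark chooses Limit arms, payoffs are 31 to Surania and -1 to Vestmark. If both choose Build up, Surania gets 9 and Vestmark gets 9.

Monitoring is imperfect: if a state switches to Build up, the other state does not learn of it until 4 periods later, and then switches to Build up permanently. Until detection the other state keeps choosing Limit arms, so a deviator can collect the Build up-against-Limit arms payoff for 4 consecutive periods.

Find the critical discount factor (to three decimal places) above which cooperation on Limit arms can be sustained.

0.859

Deviating for the 4 undetected periods gains 31−19 = 12 per period over cooperation, then loses 19−9 = 10 per period forever once punishment starts.
Gain: 12(1 + ρ + … + ρ^3); loss: 10·ρ^4/(1−ρ).
No profitable deviation ⇔ 12(1−ρ^4) ≤ 10·ρ^4, i.e. ρ^4 ≥ 12/(12+10) = 6/11.
Hence ρ ≥ (6/11)^(1/4) ≈ 0.859.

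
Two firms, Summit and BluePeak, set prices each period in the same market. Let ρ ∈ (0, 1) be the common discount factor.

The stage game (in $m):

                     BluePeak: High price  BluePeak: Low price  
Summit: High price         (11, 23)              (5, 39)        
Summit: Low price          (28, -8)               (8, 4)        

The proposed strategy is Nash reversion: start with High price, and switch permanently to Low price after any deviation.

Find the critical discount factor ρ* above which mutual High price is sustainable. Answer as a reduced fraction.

17/20

Summit's threshold: (28−11)/(28−8) = 17/20.
BluePeak's threshold: (39−23)/(39−4) = 16/35.
17/20 > 16/35, so Summit binds and ρ* = 17/20.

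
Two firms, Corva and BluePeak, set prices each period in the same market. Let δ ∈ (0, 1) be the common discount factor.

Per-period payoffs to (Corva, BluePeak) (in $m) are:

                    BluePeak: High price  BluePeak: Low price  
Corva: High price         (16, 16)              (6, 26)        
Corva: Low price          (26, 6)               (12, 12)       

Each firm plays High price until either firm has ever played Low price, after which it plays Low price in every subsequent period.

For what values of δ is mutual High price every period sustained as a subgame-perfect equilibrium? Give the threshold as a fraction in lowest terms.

One-period gain from deviating is 26 − 16 = 10. The loss is 16 − 12 = 4 in every subsequent period, with present value 4·δ/(1−δ).
Deviation is unprofitable when 4·δ/(1−δ) ≥ 10, i.e. δ/(1−δ) ≥ 5/2.
Equivalently δ ≥ 10/(10+4) = 5/7.

5/7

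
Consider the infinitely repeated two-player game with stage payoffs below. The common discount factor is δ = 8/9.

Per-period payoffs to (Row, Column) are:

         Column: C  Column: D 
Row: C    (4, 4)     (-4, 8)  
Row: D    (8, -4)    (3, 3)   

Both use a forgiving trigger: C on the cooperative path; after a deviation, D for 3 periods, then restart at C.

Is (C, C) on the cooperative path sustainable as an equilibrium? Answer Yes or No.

No

Comparing payoff streams over the 4 periods until play realigns: cooperate → 4(1+δ+…+δ^3); deviate → 8 + 3(δ+…+δ^3).
Cooperation is sustained iff (4−3)(δ+…+δ^3) ≥ 8−4.
δ+…+δ^3 = 8/9·(1−(8/9)^3)/(1−8/9) = 2.3813, and (8−4)/(4−3) = 4.0000.
2.3813 < 4.0000, so cooperation is not sustainable.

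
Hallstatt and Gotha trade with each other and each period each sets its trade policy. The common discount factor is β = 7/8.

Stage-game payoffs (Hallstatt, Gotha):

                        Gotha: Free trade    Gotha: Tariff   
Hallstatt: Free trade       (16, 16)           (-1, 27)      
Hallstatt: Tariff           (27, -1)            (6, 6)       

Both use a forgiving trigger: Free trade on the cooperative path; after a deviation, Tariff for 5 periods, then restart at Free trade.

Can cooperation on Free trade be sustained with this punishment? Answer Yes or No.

Yes

IC: β+…+β^5 ≥ (27−16)/(16−6) = 11/10.
At β = 7/8: partial sum = 3.4096 ≥ 1.1000. Cooperation sustainable.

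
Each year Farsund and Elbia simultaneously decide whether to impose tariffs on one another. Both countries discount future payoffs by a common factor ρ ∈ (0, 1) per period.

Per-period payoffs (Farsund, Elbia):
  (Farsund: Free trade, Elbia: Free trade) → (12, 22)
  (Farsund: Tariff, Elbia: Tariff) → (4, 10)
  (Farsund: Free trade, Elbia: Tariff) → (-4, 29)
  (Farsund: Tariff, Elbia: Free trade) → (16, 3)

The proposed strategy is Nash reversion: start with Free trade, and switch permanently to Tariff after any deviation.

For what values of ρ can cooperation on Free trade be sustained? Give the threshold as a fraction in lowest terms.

7/19

For Farsund: deviation gain 16−12 = 4, per-period punishment loss 12−4 = 8. IC gives ρ ≥ 4/12 = 1/3.
For Elbia: gain 7, loss 12 per period, so ρ ≥ 7/19.
The tighter constraint is Elbia's, so cooperation needs ρ ≥ 7/19.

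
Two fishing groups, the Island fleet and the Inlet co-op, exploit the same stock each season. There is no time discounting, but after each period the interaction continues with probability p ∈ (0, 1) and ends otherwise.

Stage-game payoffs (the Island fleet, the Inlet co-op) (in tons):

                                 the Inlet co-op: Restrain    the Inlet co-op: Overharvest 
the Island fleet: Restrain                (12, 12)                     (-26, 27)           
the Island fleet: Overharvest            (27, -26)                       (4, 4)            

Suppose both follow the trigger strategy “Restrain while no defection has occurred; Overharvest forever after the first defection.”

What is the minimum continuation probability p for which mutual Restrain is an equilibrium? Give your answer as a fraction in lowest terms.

With no time discounting, the continuation probability p plays the role of the discount factor.
Grim-trigger IC: 12/(1−p) ≥ 27 + 4p/(1−p) ⇒ p ≥ (27−12)/(27−4) = 15/23.

15/23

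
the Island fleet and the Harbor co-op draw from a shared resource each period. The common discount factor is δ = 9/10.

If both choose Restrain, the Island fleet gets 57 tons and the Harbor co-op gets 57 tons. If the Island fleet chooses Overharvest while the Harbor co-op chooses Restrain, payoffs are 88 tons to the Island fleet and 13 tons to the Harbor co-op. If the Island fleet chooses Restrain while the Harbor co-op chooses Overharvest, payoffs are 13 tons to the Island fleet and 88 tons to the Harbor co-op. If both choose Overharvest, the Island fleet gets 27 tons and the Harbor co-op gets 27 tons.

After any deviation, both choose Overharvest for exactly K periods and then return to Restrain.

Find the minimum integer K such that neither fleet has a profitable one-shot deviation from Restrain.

2

IC: δ(1−δ^K)/(1−δ) ≥ (88−57)/(57−27) = 31/30.
With δ = 9/10: need 1 − δ^K ≥ 31/30·(1−9/10)/(9/10), i.e. δ^K ≤ 0.8852.
Since (9/10)^1 = 0.9000 and (9/10)^2 = 0.8100, the smallest such K is 2.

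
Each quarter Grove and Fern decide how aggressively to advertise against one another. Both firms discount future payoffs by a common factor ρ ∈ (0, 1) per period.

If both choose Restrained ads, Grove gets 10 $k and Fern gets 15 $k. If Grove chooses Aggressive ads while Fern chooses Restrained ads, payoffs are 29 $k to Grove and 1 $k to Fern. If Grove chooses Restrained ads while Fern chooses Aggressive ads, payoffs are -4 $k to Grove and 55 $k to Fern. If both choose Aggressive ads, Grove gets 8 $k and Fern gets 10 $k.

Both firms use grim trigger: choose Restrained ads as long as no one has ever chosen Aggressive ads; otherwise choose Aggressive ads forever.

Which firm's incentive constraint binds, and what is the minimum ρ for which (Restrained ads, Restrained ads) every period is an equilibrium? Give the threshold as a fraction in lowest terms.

Grove; ρ ≥ 19/21

Grove's threshold: (29−10)/(29−8) = 19/21.
Fern's threshold: (55−15)/(55−10) = 8/9.
19/21 > 8/9, so Grove binds and ρ* = 19/21.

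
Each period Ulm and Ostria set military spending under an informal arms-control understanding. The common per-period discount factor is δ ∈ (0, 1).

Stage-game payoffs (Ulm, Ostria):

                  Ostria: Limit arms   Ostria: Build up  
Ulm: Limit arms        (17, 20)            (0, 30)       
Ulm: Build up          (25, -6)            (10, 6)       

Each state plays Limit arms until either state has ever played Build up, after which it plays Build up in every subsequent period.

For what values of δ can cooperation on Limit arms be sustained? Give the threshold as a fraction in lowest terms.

Ulm: cooperation gives 17 each period; deviation gives 25 once then 10 forever.
  17/(1−δ) ≥ 25 + 10δ/(1−δ) ⇒ δ ≥ 8/15.
Ostria: cooperation gives 20 each period; deviation gives 30 once then 6 forever.
  δ ≥ 10/24 = 5/12.
Both must hold, so the binding constraint is Ulm's: δ ≥ 8/15.

8/15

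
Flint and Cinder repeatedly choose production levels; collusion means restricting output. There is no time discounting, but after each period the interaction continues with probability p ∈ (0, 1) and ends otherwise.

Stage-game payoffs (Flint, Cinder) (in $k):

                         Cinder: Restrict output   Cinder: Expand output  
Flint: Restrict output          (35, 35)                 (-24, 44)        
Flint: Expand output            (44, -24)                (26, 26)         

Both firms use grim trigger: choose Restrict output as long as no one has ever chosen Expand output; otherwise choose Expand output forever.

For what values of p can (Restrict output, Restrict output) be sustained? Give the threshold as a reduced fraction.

1/2

With no time discounting, the continuation probability p plays the role of the discount factor.
Grim-trigger IC: 35/(1−p) ≥ 44 + 26p/(1−p) ⇒ p ≥ (44−35)/(44−26) = 1/2.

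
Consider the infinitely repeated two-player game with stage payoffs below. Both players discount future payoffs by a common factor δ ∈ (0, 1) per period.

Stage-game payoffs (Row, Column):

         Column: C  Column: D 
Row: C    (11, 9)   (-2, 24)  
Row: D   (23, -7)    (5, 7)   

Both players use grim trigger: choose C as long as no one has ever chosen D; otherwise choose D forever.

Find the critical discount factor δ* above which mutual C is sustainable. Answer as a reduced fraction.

15/17

For Row: deviation gain 23−11 = 12, per-period punishment loss 11−5 = 6. IC gives δ ≥ 12/18 = 2/3.
For Column: gain 15, loss 2 per period, so δ ≥ 15/17.
The tighter constraint is Column's, so cooperation needs δ ≥ 15/17.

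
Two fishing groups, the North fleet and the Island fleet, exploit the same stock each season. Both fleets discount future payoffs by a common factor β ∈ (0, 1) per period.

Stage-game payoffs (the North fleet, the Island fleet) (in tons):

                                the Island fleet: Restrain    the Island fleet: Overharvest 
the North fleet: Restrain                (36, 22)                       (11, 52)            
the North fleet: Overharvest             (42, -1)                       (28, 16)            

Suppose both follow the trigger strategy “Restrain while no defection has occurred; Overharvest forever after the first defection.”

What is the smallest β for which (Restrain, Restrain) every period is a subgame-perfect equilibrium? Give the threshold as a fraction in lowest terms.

5/6

the North fleet's threshold: (42−36)/(42−28) = 3/7.
the Island fleet's threshold: (52−22)/(52−16) = 5/6.
3/7 < 5/6, so the Island fleet binds and β* = 5/6.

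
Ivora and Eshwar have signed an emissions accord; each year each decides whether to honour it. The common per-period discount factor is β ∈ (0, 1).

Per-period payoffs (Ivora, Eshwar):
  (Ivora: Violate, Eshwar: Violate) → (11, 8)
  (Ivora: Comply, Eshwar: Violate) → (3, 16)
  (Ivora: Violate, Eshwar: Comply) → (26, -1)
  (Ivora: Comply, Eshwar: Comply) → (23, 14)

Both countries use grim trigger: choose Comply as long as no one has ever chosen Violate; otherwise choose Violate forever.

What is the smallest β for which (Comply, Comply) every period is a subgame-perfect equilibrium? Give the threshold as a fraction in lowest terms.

Ivora's threshold: (26−23)/(26−11) = 1/5.
Eshwar's threshold: (16−14)/(16−8) = 1/4.
1/5 < 1/4, so Eshwar binds and β* = 1/4.

1/4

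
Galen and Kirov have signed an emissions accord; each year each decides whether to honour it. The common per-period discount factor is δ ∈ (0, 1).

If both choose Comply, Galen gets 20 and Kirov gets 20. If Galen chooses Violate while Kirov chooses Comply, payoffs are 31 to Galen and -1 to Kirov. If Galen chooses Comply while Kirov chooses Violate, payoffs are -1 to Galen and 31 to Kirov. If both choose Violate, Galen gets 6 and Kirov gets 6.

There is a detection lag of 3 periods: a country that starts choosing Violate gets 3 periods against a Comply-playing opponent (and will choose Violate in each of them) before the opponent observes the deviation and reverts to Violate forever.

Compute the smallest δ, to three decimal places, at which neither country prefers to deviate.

A deviator earns 31 for 3 periods, then 6 forever; cooperating earns 20 forever. Multiplying the IC by (1−δ):
20 ≥ 31(1−δ^3) + 6δ^3, so 25·δ^3 ≥ 11 and δ^3 ≥ 11/25.
δ ≥ (11/25)^(1/3) ≈ 0.761.

0.761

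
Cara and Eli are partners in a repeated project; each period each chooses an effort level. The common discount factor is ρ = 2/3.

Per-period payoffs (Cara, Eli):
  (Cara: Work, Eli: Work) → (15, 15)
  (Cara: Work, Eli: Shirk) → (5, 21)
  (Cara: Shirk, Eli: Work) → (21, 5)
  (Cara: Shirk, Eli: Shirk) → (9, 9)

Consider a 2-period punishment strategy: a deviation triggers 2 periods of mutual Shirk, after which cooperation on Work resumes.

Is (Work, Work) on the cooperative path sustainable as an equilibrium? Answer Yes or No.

A one-shot deviation gives 21 now, then 9 for 2 periods, then back to 15.
Gain from deviating: (21−15) today; loss: (15−9) in each of the next 2 periods.
No-deviation condition: (15−9)(ρ+…+ρ^2) ≥ 21−15, i.e. ρ+…+ρ^2 ≥ 1.
At ρ = 2/3: ρ+…+ρ^2 = 1.1111 ≥ 1.0000.
So cooperation is sustainable.

Yes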